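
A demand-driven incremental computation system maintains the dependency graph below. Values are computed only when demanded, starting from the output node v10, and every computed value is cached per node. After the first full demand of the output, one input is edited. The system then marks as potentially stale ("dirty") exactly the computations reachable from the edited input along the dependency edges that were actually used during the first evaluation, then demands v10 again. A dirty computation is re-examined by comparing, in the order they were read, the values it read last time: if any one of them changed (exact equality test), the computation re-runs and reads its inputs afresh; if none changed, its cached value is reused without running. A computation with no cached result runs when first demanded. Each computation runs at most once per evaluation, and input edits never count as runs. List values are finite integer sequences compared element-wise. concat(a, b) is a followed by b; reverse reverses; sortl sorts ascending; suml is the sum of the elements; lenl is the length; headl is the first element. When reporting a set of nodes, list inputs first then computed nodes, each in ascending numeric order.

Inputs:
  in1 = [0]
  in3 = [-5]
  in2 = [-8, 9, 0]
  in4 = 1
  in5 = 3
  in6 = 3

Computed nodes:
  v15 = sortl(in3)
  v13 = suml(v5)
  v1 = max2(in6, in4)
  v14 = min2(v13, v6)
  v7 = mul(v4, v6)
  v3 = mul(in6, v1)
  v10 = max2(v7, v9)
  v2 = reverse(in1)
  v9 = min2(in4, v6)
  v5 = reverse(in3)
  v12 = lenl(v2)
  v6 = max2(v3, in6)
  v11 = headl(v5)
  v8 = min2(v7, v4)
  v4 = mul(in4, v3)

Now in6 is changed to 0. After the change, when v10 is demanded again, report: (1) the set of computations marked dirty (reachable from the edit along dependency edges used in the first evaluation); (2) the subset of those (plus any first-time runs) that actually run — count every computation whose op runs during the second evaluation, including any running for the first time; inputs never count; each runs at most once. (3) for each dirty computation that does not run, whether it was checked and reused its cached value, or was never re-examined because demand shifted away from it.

First evaluation (everything demanded from the output):
  v1 = max2(3, 1) = 3
  v3 = mul(3, 3) = 9
  v4 = mul(1, 9) = 9
  v6 = max2(9, 3) = 9
  v7 = mul(9, 9) = 81
  v9 = min2(1, 9) = 1
  v10 = max2(81, 1) = 81

Propagation after the edit:
  v1: runs — in6 3->0; result 1.
  v3: runs — in6 3->0; v1 3->1; result 0.
  v4: runs — v3 9->0; result 0.
  v6: runs — v3 9->0; in6 3->0; result 0.
  v7: runs — v4 9->0; v6 9->0; result 0.
  v9: runs — v6 9->0; result 0.
  v10: runs — v7 81->0; v9 1->0; result 0.

Marked dirty: v1, v3, v4, v6, v7, v9, v10.
Computations that run: v1, v3, v4, v6, v7, v9, v10 — 7 in total.
Every dirty computation ran.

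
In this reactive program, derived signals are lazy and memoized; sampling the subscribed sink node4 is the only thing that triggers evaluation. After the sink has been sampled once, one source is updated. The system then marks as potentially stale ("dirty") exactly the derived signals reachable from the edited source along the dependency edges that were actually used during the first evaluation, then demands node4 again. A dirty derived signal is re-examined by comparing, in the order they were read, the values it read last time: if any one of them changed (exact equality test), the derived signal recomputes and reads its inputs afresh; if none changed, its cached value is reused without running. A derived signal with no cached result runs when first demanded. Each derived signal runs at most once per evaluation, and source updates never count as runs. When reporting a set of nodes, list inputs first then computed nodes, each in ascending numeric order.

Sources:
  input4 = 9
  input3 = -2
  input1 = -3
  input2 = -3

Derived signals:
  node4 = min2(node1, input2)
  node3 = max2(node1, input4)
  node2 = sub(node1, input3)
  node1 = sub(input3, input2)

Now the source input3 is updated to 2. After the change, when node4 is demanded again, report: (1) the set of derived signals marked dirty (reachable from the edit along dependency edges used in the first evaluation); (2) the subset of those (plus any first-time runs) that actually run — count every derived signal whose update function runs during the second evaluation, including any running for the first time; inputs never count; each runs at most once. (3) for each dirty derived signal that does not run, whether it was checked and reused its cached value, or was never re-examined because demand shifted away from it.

First demand of the output computes:
  node1 = sub(-2, -3) = 1
  node4 = min2(1, -3) = -3

After the edit, cleaning proceeds:
  node1: a read changed (input3 -2->2) — executes, giving 5.
  node4: a read changed (node1 1->5) — executes, giving -3 — identical to its old value.

The edit dirties: node1, node4.
2 derived signals run: node1, node4.
No dirty derived signal escaped a run.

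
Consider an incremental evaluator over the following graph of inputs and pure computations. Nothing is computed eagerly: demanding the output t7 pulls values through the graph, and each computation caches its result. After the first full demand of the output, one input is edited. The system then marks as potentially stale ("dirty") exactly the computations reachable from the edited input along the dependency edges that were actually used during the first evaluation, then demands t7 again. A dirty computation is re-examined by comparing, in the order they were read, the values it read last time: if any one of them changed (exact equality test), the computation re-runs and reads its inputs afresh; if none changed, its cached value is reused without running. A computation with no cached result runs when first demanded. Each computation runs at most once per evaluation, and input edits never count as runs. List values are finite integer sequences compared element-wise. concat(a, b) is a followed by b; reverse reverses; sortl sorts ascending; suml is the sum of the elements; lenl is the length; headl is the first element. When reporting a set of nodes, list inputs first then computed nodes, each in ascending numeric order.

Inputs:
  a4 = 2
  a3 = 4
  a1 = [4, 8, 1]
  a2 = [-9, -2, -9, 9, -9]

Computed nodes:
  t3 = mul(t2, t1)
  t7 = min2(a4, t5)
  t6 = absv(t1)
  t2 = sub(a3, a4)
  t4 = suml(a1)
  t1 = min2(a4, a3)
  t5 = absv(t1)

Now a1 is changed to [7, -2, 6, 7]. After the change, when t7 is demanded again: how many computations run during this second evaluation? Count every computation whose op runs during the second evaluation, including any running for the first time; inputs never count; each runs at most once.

Run set: none (0 run).
The important point: nothing the output needs ever reads a1, so the edit is invisible to it.

Initial pass — values computed on the first demand:
  t1 = min2(2, 4) = 2
  t5 = absv(2) = 2
  t7 = min2(2, 2) = 2

Second demand — change propagation:
  no demanded computation ever read a1, so the edit dirties nothing and nothing runs.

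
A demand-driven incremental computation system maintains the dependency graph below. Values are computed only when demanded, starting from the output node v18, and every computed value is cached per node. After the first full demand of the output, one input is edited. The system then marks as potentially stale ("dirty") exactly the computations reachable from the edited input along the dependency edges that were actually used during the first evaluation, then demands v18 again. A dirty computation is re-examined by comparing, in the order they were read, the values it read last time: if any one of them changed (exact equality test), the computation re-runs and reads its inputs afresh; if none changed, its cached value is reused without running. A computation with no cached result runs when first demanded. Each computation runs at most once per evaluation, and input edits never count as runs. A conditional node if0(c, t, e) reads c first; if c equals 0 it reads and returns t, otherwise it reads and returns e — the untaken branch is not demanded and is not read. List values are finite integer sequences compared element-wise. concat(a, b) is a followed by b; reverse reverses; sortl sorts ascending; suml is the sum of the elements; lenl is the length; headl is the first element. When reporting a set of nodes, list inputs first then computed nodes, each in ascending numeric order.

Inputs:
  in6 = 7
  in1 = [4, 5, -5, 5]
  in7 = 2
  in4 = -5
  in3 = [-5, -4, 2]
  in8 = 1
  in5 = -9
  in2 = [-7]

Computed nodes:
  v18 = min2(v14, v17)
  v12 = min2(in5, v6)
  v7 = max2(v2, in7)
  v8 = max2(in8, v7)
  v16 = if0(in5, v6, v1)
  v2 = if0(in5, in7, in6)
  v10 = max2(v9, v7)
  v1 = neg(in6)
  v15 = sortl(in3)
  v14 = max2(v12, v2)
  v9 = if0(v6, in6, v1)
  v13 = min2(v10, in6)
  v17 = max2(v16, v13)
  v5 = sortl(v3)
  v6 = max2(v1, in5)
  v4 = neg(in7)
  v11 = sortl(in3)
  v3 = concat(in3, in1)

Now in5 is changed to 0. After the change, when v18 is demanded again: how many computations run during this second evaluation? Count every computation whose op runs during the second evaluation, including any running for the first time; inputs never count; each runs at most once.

Computations that run: v2, v6, v7, v9, v10, v12, v14, v16, v17, v18 — 10 in total.
Key observation: the cutoff stops propagation at v13 — its inputs' values are unchanged, so it reuses its cache.

First evaluation (everything demanded from the output):
  v1 = neg(7) = -7
  v2 = if0(in5=-9 -> else branch in6) = 7
  v6 = max2(-7, -9) = -7
  v7 = max2(7, 2) = 7
  v9 = if0(v6=-7 -> else branch v1) = -7
  v10 = max2(-7, 7) = 7
  v12 = min2(-9, -7) = -9
  v13 = min2(7, 7) = 7
  v14 = max2(-9, 7) = 7
  v16 = if0(in5=-9 -> else branch v1) = -7
  v17 = max2(-7, 7) = 7
  v18 = min2(7, 7) = 7

Propagation after the edit:
  v2: runs — in5 -9->0; result 2.
  v6: runs — in5 -9->0; result 0.
  v7: runs — v2 7->2; result 2.
  v9: runs — v6 -7->0; result 7.
  v10: runs — v9 -7->7; v7 7->2; result 7 (same value as before).
  v12: runs — in5 -9->0; v6 -7->0; result 0.
  v13: checked — values it read are unchanged (v10 unchanged, in6 unchanged); reused cached 7 without running.
  v14: runs — v12 -9->0; v2 7->2; result 2.
  v16: runs — in5 -9->0; result 0.
  v17: runs — v16 -7->0; result 7 (same value as before).
  v18: runs — v14 7->2; result 2.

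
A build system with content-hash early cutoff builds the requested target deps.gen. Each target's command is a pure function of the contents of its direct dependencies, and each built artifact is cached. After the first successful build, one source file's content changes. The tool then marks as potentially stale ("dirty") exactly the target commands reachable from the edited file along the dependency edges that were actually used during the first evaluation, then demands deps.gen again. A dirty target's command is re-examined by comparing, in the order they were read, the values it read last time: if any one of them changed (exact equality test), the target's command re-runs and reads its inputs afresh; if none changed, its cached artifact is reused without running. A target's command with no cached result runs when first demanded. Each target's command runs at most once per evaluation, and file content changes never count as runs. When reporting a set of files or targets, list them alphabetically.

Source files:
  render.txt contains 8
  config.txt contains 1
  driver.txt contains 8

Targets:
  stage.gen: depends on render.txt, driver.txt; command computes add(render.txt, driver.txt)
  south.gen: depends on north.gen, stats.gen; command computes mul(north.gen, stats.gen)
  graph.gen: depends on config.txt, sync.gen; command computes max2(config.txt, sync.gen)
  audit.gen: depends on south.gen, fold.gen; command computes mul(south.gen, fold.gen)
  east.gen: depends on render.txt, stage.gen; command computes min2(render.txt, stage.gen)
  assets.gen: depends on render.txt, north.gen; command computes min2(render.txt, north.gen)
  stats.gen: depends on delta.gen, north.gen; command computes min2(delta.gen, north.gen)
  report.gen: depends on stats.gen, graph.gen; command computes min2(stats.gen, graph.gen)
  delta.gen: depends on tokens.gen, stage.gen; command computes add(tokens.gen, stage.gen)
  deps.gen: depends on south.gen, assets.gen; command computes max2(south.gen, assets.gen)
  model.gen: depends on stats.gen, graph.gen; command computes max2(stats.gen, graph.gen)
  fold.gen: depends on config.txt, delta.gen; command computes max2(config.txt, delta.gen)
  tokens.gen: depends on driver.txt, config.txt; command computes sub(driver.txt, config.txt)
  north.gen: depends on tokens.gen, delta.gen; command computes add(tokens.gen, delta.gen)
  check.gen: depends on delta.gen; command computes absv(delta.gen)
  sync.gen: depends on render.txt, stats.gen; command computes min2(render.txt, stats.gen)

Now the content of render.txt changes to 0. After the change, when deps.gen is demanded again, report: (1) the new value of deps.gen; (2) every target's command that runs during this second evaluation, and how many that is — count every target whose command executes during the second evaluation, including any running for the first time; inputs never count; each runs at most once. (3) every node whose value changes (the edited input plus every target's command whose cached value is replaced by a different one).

First evaluation (everything demanded from the output):
  stage.gen = add(8, 8) = 16
  tokens.gen = sub(8, 1) = 7
  delta.gen = add(7, 16) = 23
  north.gen = add(7, 23) = 30
  assets.gen = min2(8, 30) = 8
  stats.gen = min2(23, 30) = 23
  south.gen = mul(30, 23) = 690
  deps.gen = max2(690, 8) = 690

Propagation after the edit:
  stage.gen: runs — render.txt 8->0; result 8.
  delta.gen: runs — stage.gen 16->8; result 15.
  north.gen: runs — delta.gen 23->15; result 22.
  assets.gen: runs — render.txt 8->0; north.gen 30->22; result 0.
  stats.gen: runs — delta.gen 23->15; north.gen 30->22; result 15.
  south.gen: runs — north.gen 30->22; stats.gen 23->15; result 330.
  deps.gen: runs — south.gen 690->330; assets.gen 8->0; result 330.

New value of deps.gen: 330.
Target commands that run: assets.gen, delta.gen, deps.gen, north.gen, south.gen, stage.gen, stats.gen — 7 in total.
Values that change: assets.gen, delta.gen, deps.gen, north.gen, render.txt, south.gen, stage.gen, stats.gen.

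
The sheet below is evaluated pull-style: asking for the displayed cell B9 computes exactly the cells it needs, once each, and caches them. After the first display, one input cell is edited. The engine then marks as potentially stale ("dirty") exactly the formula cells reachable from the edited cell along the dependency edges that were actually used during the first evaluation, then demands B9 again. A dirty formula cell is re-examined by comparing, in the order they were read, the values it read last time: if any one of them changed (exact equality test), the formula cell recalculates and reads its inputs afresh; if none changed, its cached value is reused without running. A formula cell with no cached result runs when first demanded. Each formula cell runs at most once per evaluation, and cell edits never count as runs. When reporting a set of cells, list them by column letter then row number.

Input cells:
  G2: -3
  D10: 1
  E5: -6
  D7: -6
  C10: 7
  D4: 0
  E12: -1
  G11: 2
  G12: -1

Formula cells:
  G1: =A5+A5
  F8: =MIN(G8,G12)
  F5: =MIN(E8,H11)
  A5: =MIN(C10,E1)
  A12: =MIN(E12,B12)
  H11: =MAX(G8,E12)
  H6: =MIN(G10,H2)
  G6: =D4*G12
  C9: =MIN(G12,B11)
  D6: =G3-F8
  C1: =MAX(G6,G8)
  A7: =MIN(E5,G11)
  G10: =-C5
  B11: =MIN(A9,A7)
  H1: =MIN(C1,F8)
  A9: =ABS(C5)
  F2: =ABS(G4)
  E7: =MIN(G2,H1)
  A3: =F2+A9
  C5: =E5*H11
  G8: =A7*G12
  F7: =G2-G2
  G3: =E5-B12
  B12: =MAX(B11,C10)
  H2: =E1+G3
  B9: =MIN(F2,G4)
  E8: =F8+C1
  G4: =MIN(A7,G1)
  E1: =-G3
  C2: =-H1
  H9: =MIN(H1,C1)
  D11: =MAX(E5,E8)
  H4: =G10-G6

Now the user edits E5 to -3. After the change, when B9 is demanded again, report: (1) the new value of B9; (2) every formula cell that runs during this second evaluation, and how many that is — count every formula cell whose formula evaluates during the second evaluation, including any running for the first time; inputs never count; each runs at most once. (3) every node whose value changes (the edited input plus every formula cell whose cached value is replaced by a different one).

First demand of the output computes:
  A7 = MIN(-6, 2) = -6
  G8 = -6 * -1 = 6
  H11 = MAX(6, -1) = 6
  C5 = -6 * 6 = -36
  A9 = ABS(-36) = 36
  B11 = MIN(36, -6) = -6
  B12 = MAX(-6, 7) = 7
  G3 = -6 - 7 = -13
  E1 = -(-13) = 13
  A5 = MIN(7, 13) = 7
  G1 = 7 + 7 = 14
  G4 = MIN(-6, 14) = -6
  F2 = ABS(-6) = 6
  B9 = MIN(6, -6) = -6

After the edit, cleaning proceeds:
  A7: a read changed (E5 -6->-3) — executes, giving -3.
  G8: a read changed (A7 -6->-3) — executes, giving 3.
  H11: a read changed (G8 6->3) — executes, giving 3.
  C5: a read changed (E5 -6->-3; H11 6->3) — executes, giving -9.
  A9: a read changed (C5 -36->-9) — executes, giving 9.
  B11: a read changed (A9 36->9; A7 -6->-3) — executes, giving -3.
  B12: a read changed (B11 -6->-3) — executes, giving 7 — identical to its old value.
  G3: a read changed (E5 -6->-3) — executes, giving -10.
  E1: a read changed (G3 -13->-10) — executes, giving 10.
  A5: a read changed (E1 13->10) — executes, giving 7 — identical to its old value.
  G1: dirty, but its reads are unchanged (A5 unchanged, A5 unchanged); cached 14 stands.
  G4: a read changed (A7 -6->-3) — executes, giving -3.
  F2: a read changed (G4 -6->-3) — executes, giving 3.
  B9: a read changed (F2 6->3; G4 -6->-3) — executes, giving -3.

Note where the cutoff bites: G1 is checked, finds nothing changed, and keeps its cache.

Demanding B9 again yields -3.
13 formula cells run: A5, A7, A9, B9, B11, B12, C5, E1, F2, G3, G4, G8, H11.
The nodes whose values change: A7, A9, B9, B11, C5, E1, E5, F2, G3, G4, G8, H11.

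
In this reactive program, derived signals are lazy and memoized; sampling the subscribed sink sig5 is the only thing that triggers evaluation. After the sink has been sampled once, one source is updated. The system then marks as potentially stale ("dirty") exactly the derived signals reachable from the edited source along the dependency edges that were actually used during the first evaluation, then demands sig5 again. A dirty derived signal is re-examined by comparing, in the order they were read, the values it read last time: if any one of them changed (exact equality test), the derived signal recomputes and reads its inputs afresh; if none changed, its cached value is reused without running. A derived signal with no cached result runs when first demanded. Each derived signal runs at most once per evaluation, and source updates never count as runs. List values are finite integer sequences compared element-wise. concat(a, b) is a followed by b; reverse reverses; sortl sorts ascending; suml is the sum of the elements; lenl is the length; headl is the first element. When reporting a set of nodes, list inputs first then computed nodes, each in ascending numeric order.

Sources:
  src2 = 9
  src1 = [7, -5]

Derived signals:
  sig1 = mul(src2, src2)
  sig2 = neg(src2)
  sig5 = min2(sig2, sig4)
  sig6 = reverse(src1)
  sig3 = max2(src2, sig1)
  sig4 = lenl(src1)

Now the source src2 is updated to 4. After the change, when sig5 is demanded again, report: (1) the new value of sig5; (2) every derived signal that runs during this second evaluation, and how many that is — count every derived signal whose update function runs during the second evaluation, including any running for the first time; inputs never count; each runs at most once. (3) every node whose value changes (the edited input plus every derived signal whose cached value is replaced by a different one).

First demand of the output computes:
  sig2 = neg(9) = -9
  sig4 = lenl([7, -5]) = 2
  sig5 = min2(-9, 2) = -9

After the edit, cleaning proceeds:
  sig2: a read changed (src2 9->4) — executes, giving -4.
  sig5: a read changed (sig2 -9->-4) — executes, giving -4.

Demanding sig5 again yields -4.
2 derived signals run: sig2, sig5.
The nodes whose values change: src2, sig2, sig5.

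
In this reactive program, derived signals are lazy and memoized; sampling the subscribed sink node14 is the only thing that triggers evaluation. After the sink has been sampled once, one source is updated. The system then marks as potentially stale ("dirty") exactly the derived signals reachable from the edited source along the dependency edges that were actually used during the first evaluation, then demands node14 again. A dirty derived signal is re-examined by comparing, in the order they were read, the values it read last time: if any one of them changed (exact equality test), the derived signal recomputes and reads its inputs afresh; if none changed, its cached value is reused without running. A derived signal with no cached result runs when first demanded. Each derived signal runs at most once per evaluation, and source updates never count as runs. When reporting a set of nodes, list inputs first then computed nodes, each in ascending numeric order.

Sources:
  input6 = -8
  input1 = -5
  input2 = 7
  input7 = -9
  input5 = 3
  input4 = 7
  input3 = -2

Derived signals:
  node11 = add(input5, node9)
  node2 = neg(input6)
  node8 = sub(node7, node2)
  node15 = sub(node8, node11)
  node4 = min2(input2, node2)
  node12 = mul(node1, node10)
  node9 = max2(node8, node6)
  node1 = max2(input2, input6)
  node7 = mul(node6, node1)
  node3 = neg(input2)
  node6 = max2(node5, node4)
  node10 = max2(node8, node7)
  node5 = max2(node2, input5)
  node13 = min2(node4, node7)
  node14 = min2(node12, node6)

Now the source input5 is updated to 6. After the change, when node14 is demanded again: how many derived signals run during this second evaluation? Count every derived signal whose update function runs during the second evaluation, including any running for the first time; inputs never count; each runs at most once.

First demand of the output computes:
  node1 = max2(7, -8) = 7
  node2 = neg(-8) = 8
  node4 = min2(7, 8) = 7
  node5 = max2(8, 3) = 8
  node6 = max2(8, 7) = 8
  node7 = mul(8, 7) = 56
  node8 = sub(56, 8) = 48
  node10 = max2(48, 56) = 56
  node12 = mul(7, 56) = 392
  node14 = min2(392, 8) = 8

After the edit, cleaning proceeds:
  node5: a read changed (input5 3->6) — executes, giving 8 — identical to its old value.
  node6: dirty, but its reads are unchanged (node5 unchanged, node4 unchanged); cached 8 stands.
  node7: dirty, but its reads are unchanged (node6 unchanged, node1 unchanged); cached 56 stands.
  node8: dirty, but its reads are unchanged (node7 unchanged, node2 unchanged); cached 48 stands.
  node10: dirty, but its reads are unchanged (node8 unchanged, node7 unchanged); cached 56 stands.
  node12: dirty, but its reads are unchanged (node1 unchanged, node10 unchanged); cached 392 stands.
  node14: dirty, but its reads are unchanged (node12 unchanged, node6 unchanged); cached 8 stands.

Note the absorption at node5: it re-runs yet its value is the same, leaving the output's value untouched.

1 derived signals run: node5.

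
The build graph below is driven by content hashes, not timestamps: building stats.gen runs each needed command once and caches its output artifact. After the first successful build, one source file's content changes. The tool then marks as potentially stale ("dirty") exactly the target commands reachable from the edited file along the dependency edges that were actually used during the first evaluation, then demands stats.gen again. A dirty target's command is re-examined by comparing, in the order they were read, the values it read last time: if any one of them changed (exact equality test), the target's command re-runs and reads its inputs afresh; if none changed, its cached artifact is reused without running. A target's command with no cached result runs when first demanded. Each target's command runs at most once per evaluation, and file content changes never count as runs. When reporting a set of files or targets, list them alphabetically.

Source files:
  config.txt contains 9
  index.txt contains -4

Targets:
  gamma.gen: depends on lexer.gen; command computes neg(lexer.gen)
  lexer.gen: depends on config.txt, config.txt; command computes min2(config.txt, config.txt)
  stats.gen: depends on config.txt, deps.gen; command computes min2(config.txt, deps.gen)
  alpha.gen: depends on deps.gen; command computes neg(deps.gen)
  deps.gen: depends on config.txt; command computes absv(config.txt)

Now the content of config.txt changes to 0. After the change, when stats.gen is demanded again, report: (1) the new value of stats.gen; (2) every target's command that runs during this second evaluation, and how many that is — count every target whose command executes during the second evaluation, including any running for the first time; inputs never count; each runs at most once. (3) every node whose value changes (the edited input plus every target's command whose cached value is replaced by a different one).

stats.gen now evaluates to 0.
Run set: deps.gen, stats.gen (2 run).
Changed values: config.txt, deps.gen, stats.gen.

Initial pass — values computed on the first demand:
  deps.gen = absv(9) = 9
  stats.gen = min2(9, 9) = 9

Second demand — change propagation:
  deps.gen: re-runs because config.txt 9->0; new result 0.
  stats.gen: re-runs because config.txt 9->0; deps.gen 9->0; new result 0.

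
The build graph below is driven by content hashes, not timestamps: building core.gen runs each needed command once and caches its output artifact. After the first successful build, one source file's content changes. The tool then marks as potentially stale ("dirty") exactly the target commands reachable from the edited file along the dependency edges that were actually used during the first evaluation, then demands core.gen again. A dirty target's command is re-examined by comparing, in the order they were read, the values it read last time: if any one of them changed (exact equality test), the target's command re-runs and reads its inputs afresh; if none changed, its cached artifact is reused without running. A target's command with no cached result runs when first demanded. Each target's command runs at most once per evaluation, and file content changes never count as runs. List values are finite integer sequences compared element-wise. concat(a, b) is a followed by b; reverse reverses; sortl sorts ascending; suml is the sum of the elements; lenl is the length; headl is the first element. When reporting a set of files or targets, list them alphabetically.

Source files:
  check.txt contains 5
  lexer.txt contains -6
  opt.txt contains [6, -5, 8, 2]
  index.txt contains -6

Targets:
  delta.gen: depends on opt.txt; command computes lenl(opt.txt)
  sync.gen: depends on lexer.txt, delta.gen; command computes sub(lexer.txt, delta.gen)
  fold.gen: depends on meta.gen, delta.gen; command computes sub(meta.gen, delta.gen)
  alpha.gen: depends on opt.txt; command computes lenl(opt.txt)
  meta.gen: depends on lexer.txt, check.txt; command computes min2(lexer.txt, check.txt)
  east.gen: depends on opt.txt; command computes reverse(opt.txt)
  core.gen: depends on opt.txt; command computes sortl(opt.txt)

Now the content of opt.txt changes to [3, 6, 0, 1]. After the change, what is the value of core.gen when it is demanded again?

core.gen now evaluates to [0, 1, 3, 6].

Initial pass — values computed on the first demand:
  core.gen = sortl([6, -5, 8, 2]) = [-5, 2, 6, 8]

Second demand — change propagation:
  core.gen: re-runs because opt.txt [6, -5, 8, 2]->[3, 6, 0, 1]; new result [0, 1, 3, 6].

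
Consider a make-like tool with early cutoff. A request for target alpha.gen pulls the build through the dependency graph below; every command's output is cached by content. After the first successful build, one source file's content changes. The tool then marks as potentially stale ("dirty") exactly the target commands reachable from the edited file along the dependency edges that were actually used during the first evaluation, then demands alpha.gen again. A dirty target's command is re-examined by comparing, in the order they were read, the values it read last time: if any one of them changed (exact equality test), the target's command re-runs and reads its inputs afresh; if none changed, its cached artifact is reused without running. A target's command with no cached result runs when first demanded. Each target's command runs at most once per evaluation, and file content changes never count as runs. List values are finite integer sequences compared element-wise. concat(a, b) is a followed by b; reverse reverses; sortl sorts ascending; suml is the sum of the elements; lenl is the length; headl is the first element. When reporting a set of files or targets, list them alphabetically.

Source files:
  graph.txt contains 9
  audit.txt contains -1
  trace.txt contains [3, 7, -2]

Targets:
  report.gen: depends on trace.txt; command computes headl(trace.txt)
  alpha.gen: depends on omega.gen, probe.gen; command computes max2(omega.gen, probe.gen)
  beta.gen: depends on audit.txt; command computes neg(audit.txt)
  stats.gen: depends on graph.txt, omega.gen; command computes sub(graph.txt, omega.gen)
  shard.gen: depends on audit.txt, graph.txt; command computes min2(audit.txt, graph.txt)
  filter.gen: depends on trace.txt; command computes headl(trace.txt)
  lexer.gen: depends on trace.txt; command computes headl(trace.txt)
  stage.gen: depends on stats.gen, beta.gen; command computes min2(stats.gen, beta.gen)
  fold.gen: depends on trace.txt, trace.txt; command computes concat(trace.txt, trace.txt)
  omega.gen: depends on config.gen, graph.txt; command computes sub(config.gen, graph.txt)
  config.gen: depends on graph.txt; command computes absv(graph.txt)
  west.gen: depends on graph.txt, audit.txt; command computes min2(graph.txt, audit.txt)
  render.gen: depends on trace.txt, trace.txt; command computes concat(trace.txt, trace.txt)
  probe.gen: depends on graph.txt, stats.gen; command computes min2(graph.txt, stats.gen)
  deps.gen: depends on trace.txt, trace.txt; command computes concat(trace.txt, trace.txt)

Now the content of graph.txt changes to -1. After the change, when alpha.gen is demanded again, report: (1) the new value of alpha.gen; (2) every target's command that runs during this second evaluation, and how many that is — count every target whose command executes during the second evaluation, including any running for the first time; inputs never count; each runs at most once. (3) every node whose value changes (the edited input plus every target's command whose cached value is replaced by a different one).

Demanding alpha.gen again yields 2.
5 target commands run: alpha.gen, config.gen, omega.gen, probe.gen, stats.gen.
The nodes whose values change: alpha.gen, config.gen, graph.txt, omega.gen, probe.gen, stats.gen.

First demand of the output computes:
  config.gen = absv(9) = 9
  omega.gen = sub(9, 9) = 0
  stats.gen = sub(9, 0) = 9
  probe.gen = min2(9, 9) = 9
  alpha.gen = max2(0, 9) = 9

After the edit, cleaning proceeds:
  config.gen: a read changed (graph.txt 9->-1) — executes, giving 1.
  omega.gen: a read changed (config.gen 9->1; graph.txt 9->-1) — executes, giving 2.
  stats.gen: a read changed (graph.txt 9->-1; omega.gen 0->2) — executes, giving -3.
  probe.gen: a read changed (graph.txt 9->-1; stats.gen 9->-3) — executes, giving -3.
  alpha.gen: a read changed (omega.gen 0->2; probe.gen 9->-3) — executes, giving 2.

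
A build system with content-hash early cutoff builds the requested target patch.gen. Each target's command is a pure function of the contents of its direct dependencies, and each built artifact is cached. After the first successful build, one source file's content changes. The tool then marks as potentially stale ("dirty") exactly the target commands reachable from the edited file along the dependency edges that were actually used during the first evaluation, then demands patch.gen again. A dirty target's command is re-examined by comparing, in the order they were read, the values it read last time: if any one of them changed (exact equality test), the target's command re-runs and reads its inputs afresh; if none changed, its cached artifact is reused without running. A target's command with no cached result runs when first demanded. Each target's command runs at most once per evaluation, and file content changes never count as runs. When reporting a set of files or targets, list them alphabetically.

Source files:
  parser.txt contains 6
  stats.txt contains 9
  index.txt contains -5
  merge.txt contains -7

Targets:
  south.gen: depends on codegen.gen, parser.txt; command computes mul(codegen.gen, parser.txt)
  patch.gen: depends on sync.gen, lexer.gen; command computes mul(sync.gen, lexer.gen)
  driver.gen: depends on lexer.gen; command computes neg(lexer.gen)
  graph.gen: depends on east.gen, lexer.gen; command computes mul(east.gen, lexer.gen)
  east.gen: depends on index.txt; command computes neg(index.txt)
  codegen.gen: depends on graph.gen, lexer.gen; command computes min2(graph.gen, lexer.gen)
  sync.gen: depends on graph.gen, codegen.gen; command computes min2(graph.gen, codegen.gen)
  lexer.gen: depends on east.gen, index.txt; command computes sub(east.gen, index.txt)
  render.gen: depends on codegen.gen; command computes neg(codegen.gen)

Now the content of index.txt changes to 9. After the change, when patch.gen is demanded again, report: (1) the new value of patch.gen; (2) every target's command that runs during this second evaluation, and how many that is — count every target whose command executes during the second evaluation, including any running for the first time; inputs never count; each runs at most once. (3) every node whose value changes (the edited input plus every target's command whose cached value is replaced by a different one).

New value of patch.gen: 324.
Target commands that run: codegen.gen, east.gen, graph.gen, lexer.gen, patch.gen, sync.gen — 6 in total.
Values that change: codegen.gen, east.gen, graph.gen, index.txt, lexer.gen, patch.gen, sync.gen.

First evaluation (everything demanded from the output):
  east.gen = neg(-5) = 5
  lexer.gen = sub(5, -5) = 10
  graph.gen = mul(5, 10) = 50
  codegen.gen = min2(50, 10) = 10
  sync.gen = min2(50, 10) = 10
  patch.gen = mul(10, 10) = 100

Propagation after the edit:
  east.gen: runs — index.txt -5->9; result -9.
  lexer.gen: runs — east.gen 5->-9; index.txt -5->9; result -18.
  graph.gen: runs — east.gen 5->-9; lexer.gen 10->-18; result 162.
  codegen.gen: runs — graph.gen 50->162; lexer.gen 10->-18; result -18.
  sync.gen: runs — graph.gen 50->162; codegen.gen 10->-18; result -18.
  patch.gen: runs — sync.gen 10->-18; lexer.gen 10->-18; result 324.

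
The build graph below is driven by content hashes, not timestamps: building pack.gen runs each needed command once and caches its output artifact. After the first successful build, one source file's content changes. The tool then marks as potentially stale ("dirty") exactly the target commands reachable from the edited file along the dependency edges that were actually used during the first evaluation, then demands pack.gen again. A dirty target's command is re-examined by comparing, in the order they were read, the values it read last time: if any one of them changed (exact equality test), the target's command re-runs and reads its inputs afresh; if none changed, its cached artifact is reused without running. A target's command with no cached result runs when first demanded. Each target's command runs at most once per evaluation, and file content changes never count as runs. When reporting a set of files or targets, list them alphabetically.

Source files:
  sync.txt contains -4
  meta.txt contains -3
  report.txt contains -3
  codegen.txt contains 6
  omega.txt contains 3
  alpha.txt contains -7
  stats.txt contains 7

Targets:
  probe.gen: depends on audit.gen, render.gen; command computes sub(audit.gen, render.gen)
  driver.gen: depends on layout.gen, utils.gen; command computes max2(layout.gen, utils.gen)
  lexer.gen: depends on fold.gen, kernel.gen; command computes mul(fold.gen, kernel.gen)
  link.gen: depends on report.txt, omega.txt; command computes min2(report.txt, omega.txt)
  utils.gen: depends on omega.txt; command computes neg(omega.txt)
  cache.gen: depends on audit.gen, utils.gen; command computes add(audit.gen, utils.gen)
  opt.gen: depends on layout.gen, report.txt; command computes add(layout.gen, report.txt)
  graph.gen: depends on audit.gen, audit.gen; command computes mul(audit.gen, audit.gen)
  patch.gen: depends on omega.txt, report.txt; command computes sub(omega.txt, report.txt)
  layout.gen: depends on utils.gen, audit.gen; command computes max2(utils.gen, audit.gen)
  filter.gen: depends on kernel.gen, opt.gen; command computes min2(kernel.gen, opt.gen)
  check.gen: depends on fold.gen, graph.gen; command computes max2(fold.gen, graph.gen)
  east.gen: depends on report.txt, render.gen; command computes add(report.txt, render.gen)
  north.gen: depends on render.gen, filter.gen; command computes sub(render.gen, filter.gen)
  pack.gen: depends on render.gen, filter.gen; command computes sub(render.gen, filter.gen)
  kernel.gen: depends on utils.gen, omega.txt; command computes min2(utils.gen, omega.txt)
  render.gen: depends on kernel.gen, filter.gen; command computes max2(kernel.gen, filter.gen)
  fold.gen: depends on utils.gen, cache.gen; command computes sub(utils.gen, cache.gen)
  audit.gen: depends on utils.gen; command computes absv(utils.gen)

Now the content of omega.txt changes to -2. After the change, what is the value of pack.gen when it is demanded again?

pack.gen now evaluates to 0.

Initial pass — values computed on the first demand:
  utils.gen = neg(3) = -3
  audit.gen = absv(-3) = 3
  kernel.gen = min2(-3, 3) = -3
  layout.gen = max2(-3, 3) = 3
  opt.gen = add(3, -3) = 0
  filter.gen = min2(-3, 0) = -3
  render.gen = max2(-3, -3) = -3
  pack.gen = sub(-3, -3) = 0

Second demand — change propagation:
  utils.gen: re-runs because omega.txt 3->-2; new result 2.
  audit.gen: re-runs because utils.gen -3->2; new result 2.
  kernel.gen: re-runs because utils.gen -3->2; omega.txt 3->-2; new result -2.
  layout.gen: re-runs because utils.gen -3->2; audit.gen 3->2; new result 2.
  opt.gen: re-runs because layout.gen 3->2; new result -1.
  filter.gen: re-runs because kernel.gen -3->-2; opt.gen 0->-1; new result -2.
  render.gen: re-runs because kernel.gen -3->-2; filter.gen -3->-2; new result -2.
  pack.gen: re-runs because render.gen -3->-2; filter.gen -3->-2; new result 0 (unchanged).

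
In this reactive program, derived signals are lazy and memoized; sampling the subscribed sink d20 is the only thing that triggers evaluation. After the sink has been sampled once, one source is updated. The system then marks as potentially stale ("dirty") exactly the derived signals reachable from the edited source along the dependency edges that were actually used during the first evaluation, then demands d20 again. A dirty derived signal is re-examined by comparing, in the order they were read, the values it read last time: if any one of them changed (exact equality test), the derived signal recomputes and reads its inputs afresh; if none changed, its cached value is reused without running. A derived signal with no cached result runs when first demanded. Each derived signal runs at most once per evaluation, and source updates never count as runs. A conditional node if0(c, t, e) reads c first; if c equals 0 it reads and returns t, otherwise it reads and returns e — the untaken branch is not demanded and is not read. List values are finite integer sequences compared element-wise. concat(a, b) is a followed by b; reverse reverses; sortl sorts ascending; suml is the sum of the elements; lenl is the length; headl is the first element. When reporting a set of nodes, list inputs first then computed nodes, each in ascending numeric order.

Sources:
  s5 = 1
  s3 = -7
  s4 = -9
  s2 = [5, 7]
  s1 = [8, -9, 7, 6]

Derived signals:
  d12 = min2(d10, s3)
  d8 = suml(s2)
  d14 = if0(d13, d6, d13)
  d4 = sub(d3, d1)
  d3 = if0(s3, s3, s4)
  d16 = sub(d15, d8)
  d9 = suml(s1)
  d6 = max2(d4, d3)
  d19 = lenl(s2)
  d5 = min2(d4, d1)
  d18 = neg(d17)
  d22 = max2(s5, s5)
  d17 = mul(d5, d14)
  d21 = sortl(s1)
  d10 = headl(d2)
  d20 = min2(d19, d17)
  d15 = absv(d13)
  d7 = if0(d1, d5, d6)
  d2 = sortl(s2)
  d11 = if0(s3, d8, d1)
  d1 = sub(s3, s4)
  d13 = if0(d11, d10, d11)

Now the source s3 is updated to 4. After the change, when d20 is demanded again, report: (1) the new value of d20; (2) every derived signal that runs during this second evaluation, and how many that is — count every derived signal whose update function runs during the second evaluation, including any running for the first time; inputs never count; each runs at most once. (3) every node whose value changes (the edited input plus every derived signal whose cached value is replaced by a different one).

First demand of the output computes:
  d1 = sub(-7, -9) = 2
  d3 = if0(s3=-7 -> else branch s4) = -9
  d4 = sub(-9, 2) = -11
  d5 = min2(-11, 2) = -11
  d11 = if0(s3=-7 -> else branch d1) = 2
  d13 = if0(d11=2 -> else branch d11) = 2
  d14 = if0(d13=2 -> else branch d13) = 2
  d17 = mul(-11, 2) = -22
  d19 = lenl([5, 7]) = 2
  d20 = min2(2, -22) = -22

After the edit, cleaning proceeds:
  d1: a read changed (s3 -7->4) — executes, giving 13.
  d3: a read changed (s3 -7->4) — executes, giving -9 — identical to its old value.
  d4: a read changed (d1 2->13) — executes, giving -22.
  d5: a read changed (d4 -11->-22; d1 2->13) — executes, giving -22.
  d11: a read changed (s3 -7->4; d1 2->13) — executes, giving 13.
  d13: a read changed (d11 2->13; d11 2->13) — executes, giving 13.
  d14: a read changed (d13 2->13; d13 2->13) — executes, giving 13.
  d17: a read changed (d5 -11->-22; d14 2->13) — executes, giving -286.
  d20: a read changed (d17 -22->-286) — executes, giving -286.

Demanding d20 again yields -286.
9 derived signals run: d1, d3, d4, d5, d11, d13, d14, d17, d20.
The nodes whose values change: s3, d1, d4, d5, d11, d13, d14, d17, d20.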